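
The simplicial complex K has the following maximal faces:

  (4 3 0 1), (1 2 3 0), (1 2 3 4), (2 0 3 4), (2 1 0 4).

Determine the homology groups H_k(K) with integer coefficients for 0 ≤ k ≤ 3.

We work with the vertex ordering 0 < 1 < 2 < 3 < 4. The simplices of K, each written with vertices in increasing order, are:

  0-simplices (5): [0], [1], [2], [3], [4]
  1-simplices (10): [0,1], [0,2], [0,3], [0,4], [1,2], [1,3], [1,4], [2,3], [2,4], [3,4]
  2-simplices (10): [0,1,2], [0,1,3], [0,1,4], [0,2,3], [0,2,4], [0,3,4], [1,2,3], [1,2,4], [1,3,4], [2,3,4]
  3-simplices (5): [0,1,2,3], [0,1,2,4], [0,1,3,4], [0,2,3,4], [1,2,3,4]

Hence C_0 ≅ Z^5, C_1 ≅ Z^10, C_2 ≅ Z^10, C_3 ≅ Z^5.

Boundary ∂_1: C_1 → C_0 sends each edge [p,q] (with p < q) to q − p.
The resulting 5×10 matrix has rank 4, and its Smith normal form has invariant factors (1,1,1,1).

The boundary map ∂_2: C_2 → C_1 sends each 2-simplex [p,q,r] to [q,r] − [p,r] + [p,q]. For instance
  ∂[1,3,4] = [3,4] − [1,4] + [1,3],
  ∂[2,3,4] = [3,4] − [2,4] + [2,3].
As a 10×10 matrix over Z this has rank 6, with invariant factors (1,1,1,1,1,1).

Boundary ∂_3: C_3 → C_2 sends each 3-simplex σ to the alternating sum Σ_i (−1)^i (σ with its i-th vertex removed). For instance
  ∂[0,1,2,4] = [1,2,4] − [0,2,4] + [0,1,4] − [0,1,2],
  ∂[0,1,3,4] = [1,3,4] − [0,3,4] + [0,1,4] − [0,1,3].
The 10×5 boundary matrix has rank 4 and Smith normal form diag(1,1,1,1).

Computing H_k = (kernel of ∂_k) / (image of ∂_{k+1}):

  H_0: rank C_0 − rank ∂_1 = 5 − 4 = 1, and the invariant factors of ∂_1 are all 1, so H_0 = Z.
  H_1: rank ker ∂_1 − rank ∂_2 = (10 − 4) − 6 = 0, and the invariant factors of ∂_2 are all 1, so H_1 = 0.
  H_2: rank ker ∂_2 − rank ∂_3 = (10 − 6) − 4 = 0, and the invariant factors of ∂_3 are all 1, so H_2 = 0.
  H_3: rank ker ∂_3 − rank ∂_4 = (5 − 4) − 0 = 1, and there is no ∂_4, so H_3 = Z.

(K is a triangulation of the 3-sphere S^3.)

H_0 ≅ Z,  H_1 = 0,  H_2 = 0,  H_3 ≅ Z.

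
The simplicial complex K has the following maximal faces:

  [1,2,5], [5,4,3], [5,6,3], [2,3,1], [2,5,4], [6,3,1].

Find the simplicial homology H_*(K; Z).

K has 6 vertices, 12 edges, 6 triangles.
rank ∂_0 = 0, rank ∂_1 = 5 ⇒ b_0 = 6 − 0 − 5 = 1; all invariant factors of ∂_1 are 1 so no torsion. So H_0 = Z.
rank ∂_1 = 5, rank ∂_2 = 6 ⇒ b_1 = 12 − 5 − 6 = 1; all invariant factors of ∂_2 are 1 so no torsion. So H_1 = Z.
rank ∂_2 = 6, rank ∂_3 = 0 ⇒ b_2 = 6 − 6 − 0 = 0. So H_2 = 0.

H_0 ≅ Z,  H_1 ≅ Z,  H_2 = 0.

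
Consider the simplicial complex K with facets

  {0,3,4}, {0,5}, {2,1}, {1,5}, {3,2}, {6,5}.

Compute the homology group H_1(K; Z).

H_1 ≅ Z.

K has 7 vertices, 8 edges, 1 triangle.
rank ∂_1 = 6, rank ∂_2 = 1 ⇒ b_1 = 8 − 6 − 1 = 1; all invariant factors of ∂_2 are 1 so no torsion. So H_1 = Z.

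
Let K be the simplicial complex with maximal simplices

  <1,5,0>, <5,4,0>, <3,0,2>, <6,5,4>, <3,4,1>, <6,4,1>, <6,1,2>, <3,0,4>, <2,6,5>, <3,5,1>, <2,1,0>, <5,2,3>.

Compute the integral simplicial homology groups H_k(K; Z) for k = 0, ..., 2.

H_0 = Z,  H_1 = Z/2Z,  H_2 = 0.

Take the total order 0 < 1 < 2 < 3 < 4 < 5 < 6 on the vertex set. Then K (dimension 2) consists of the simplices:

  0-simplices (7): [0], [1], [2], [3], [4], [5], [6]
  1-simplices (18): [0,1], [0,2], [0,3], [0,4], [0,5], [1,2], [1,3], [1,4], [1,5], [1,6], [2,3], [2,5], [2,6], [3,4], [3,5], [4,5], [4,6], [5,6]
  2-simplices (12): [0,1,2], [0,1,5], [0,2,3], [0,3,4], [0,4,5], [1,2,6], [1,3,4], [1,3,5], [1,4,6], [2,3,5], [2,5,6], [4,5,6]

giving chain groups C_0 ≅ Z^7, C_1 ≅ Z^18, C_2 ≅ Z^12.

Boundary ∂_1: C_1 → C_0 is given by ∂[p,q] = [q] − [p]. For instance
  ∂[0,1] = [1] − [0].
The 7×18 boundary matrix has rank 6 and Smith normal form diag(1,1,1,1,1,1).

The boundary map ∂_2: C_2 → C_1 acts by ∂[p,q,r] = [q,r] − [p,r] + [p,q]. For instance
  ∂[4,5,6] = [5,6] − [4,6] + [4,5],
  ∂[1,2,6] = [2,6] − [1,6] + [1,2].
This gives a 18×12 integer matrix of rank 12; reducing to Smith normal form yields diagonal entries (1,1,1,1,1,1,1,1,1,1,1,2).

From H_k ≅ ker(∂_k) / im(∂_{k+1}) we obtain:

  H_0: rank C_0 − rank ∂_1 = 7 − 6 = 1, and the invariant factors of ∂_1 are all 1, so H_0 = Z.
  H_1: rank ker ∂_1 − rank ∂_2 = (18 − 6) − 12 = 0, and ∂_2 has invariant factor 2 > 1, so H_1 = Z/2Z.
  H_2: rank ker ∂_2 − rank ∂_3 = (12 − 12) − 0 = 0, and there is no ∂_3, so H_2 = 0.

As a check, the Euler characteristic is 7 − 18 + 12 = 1, which agrees with 1 − 0 + 0 = 1.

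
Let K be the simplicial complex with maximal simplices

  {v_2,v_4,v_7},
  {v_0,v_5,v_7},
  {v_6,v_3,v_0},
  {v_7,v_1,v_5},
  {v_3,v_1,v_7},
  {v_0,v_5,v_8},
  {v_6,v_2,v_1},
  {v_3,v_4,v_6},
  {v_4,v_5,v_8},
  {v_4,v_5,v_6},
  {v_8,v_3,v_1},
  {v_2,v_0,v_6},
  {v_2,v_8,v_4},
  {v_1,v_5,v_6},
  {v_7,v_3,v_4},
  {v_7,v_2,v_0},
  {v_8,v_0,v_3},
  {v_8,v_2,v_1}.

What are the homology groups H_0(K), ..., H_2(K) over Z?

H_0 ≅ Z,  H_1 ≅ Z^2,  H_2 ≅ Z.

We work with the vertex ordering v_0 < v_1 < v_2 < v_3 < v_4 < v_5 < v_6 < v_7 < v_8. The simplices of K, each written with vertices in increasing order, are:

  0-simplices (9): [v_0], [v_1], [v_2], [v_3], [v_4], [v_5], [v_6], [v_7], [v_8]
  1-simplices (27): (27 of them)
  2-simplices (18): (18 of them)

so the chain groups are C_0 ≅ Z^9, C_1 ≅ Z^27, C_2 ≅ Z^18.

The boundary map ∂_1: C_1 → C_0 is given by ∂[p,q] = [q] − [p]. For instance
  ∂[v_1,v_2] = [v_2] − [v_1].
This gives a 9×27 integer matrix of rank 8; reducing to Smith normal form yields diagonal entries (1,1,1,1,1,1,1,1).

∂_2: C_2 → C_1 maps a triangle to the signed sum of its edges. For instance
  ∂[v_1,v_5,v_6] = [v_5,v_6] − [v_1,v_6] + [v_1,v_5],
  ∂[v_0,v_3,v_8] = [v_3,v_8] − [v_0,v_8] + [v_0,v_3].
As a 27×18 matrix over Z this has rank 17, with invariant factors (1,1,1,1,1,1,1,1,1,1,1,1,1,1,1,1,1).

From H_k ≅ ker(∂_k) / im(∂_{k+1}) we obtain:

  H_0: rank C_0 − rank ∂_1 = 9 − 8 = 1, and the invariant factors of ∂_1 are all 1, so H_0 = Z.
  H_1: rank ker ∂_1 − rank ∂_2 = (27 − 8) − 17 = 2, and the invariant factors of ∂_2 are all 1, so H_1 = Z^2.
  H_2: rank ker ∂_2 − rank ∂_3 = (18 − 17) − 0 = 1, and there is no ∂_3, so H_2 = Z.

As a check, the Euler characteristic is 9 − 27 + 18 = 0, which agrees with 1 − 2 + 1 = 0.
(K is a triangulation of the torus T^2.)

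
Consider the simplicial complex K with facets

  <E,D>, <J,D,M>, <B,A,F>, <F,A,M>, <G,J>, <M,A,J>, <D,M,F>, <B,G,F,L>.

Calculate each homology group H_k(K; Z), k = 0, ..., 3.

H_0 = Z,  H_1 = Z,  H_2 = 0,  H_3 = 0.

We work with the vertex ordering A < B < D < E < F < G < J < L < M. The simplices of K, each written with vertices in increasing order, are:

  0-simplices (9): A, B, D, E, F, G, J, L, M
  1-simplices (17): AB, AF, AJ, AM, BF, BG, BL, DE, DF, DJ, DM, FG, FL, FM, GJ, GL, JM
  2-simplices (9): ABF, AFM, AJM, BFG, BFL, BGL, DFM, DJM, FGL
  3-simplices (1): BFGL

giving chain groups C_0 ≅ Z^9, C_1 ≅ Z^17, C_2 ≅ Z^9, C_3 ≅ Z^1.

Boundary ∂_1: C_1 → C_0 maps an edge to its endpoints' difference, ∂[p,q] = q − p. For instance
  ∂AM = M − A.
The 9×17 boundary matrix has rank 8 and Smith normal form diag(1,1,1,1,1,1,1,1).

Boundary ∂_2: C_2 → C_1 acts by ∂[p,q,r] = [q,r] − [p,r] + [p,q]. For instance
  ∂AJM = JM − AM + AJ,
  ∂BFL = FL − BL + BF.
This gives a 17×9 integer matrix of rank 8; reducing to Smith normal form yields diagonal entries (1,1,1,1,1,1,1,1).

The boundary map ∂_3: C_3 → C_2 sends each 3-simplex σ to the alternating sum Σ_i (−1)^i (σ with its i-th vertex removed). For instance
  ∂BFGL = FGL − BGL + BFL − BFG.
The 9×1 boundary matrix has rank 1 and Smith normal form diag(1).

From H_k ≅ ker(∂_k) / im(∂_{k+1}) we obtain:

  H_0: rank C_0 − rank ∂_1 = 9 − 8 = 1, and the invariant factors of ∂_1 are all 1, so H_0 = Z.
  H_1: rank ker ∂_1 − rank ∂_2 = (17 − 8) − 8 = 1, and the invariant factors of ∂_2 are all 1, so H_1 = Z.
  H_2: rank ker ∂_2 − rank ∂_3 = (9 − 8) − 1 = 0, and the invariant factors of ∂_3 are all 1, so H_2 = 0.
  H_3: rank ker ∂_3 − rank ∂_4 = (1 − 1) − 0 = 0, and there is no ∂_4, so H_3 = 0.

As a check, the Euler characteristic is 9 − 17 + 9 − 1 = 0, which agrees with 1 − 1 + 0 − 0 = 0.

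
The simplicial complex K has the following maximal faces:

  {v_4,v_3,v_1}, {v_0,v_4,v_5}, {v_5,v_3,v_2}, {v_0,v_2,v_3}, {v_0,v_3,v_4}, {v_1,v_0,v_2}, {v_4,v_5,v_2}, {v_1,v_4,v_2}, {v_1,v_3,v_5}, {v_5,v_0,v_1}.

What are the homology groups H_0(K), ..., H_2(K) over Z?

Fix the vertex order v_0 < v_1 < v_2 < v_3 < v_4 < v_5 and write every simplex with vertices in increasing order. Then dim K = 2 and the simplices of K are:

  0-simplices (6): [v_0], [v_1], [v_2], [v_3], [v_4], [v_5]
  1-simplices (15): (15 of them)
  2-simplices (10): [v_0,v_1,v_2], [v_0,v_1,v_5], [v_0,v_2,v_3], [v_0,v_3,v_4], [v_0,v_4,v_5], [v_1,v_2,v_4], [v_1,v_3,v_4], [v_1,v_3,v_5], [v_2,v_3,v_5], [v_2,v_4,v_5]

Hence C_0 ≅ Z^6, C_1 ≅ Z^15, C_2 ≅ Z^10.

∂_1: C_1 → C_0 maps an edge to its endpoints' difference, ∂[p,q] = q − p. For instance
  ∂[v_2,v_3] = [v_3] − [v_2].
The resulting 6×15 matrix has rank 5, and its Smith normal form has invariant factors (1,1,1,1,1).

Boundary ∂_2: C_2 → C_1 maps a triangle to the signed sum of its edges. For instance
  ∂[v_0,v_4,v_5] = [v_4,v_5] − [v_0,v_5] + [v_0,v_4],
  ∂[v_0,v_1,v_5] = [v_1,v_5] − [v_0,v_5] + [v_0,v_1].
The resulting 15×10 matrix has rank 10, and its Smith normal form has invariant factors (1,1,1,1,1,1,1,1,1,2).

Reading off H_k = ker ∂_k / im ∂_{k+1}:

  H_0: rank C_0 − rank ∂_1 = 6 − 5 = 1, and the invariant factors of ∂_1 are all 1, so H_0 ≅ Z.
  H_1: rank ker ∂_1 − rank ∂_2 = (15 − 5) − 10 = 0, and ∂_2 has invariant factor 2 > 1, so H_1 ≅ Z/2.
  H_2: rank ker ∂_2 − rank ∂_3 = (10 − 10) − 0 = 0, and there is no ∂_3, so H_2 ≅ 0.

H_0 = Z,  H_1 = Z/2,  H_2 = 0.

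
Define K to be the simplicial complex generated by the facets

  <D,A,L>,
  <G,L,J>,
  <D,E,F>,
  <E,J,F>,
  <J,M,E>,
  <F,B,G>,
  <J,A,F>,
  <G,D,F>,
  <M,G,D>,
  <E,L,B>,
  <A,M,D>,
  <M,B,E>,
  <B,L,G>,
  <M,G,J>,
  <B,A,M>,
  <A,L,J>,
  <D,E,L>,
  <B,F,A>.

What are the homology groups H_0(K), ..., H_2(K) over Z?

Fix the vertex order A < B < D < E < F < G < J < L < M and write every simplex with vertices in increasing order. Then dim K = 2 and the simplices of K are:

  0-simplices (9): A, B, D, E, F, G, J, L, M
  1-simplices (27): AB, AD, AF, AJ, AL, AM, BE, BF, BG, BL, BM, DE, DF, DG, DL, DM, EF, EJ, EL, EM, FG, FJ, GJ, GL, GM, JL, JM
  2-simplices (18): ABF, ABM, ADL, ADM, AFJ, AJL, BEL, BEM, BFG, BGL, DEF, DEL, DFG, DGM, EFJ, EJM, GJL, GJM

giving chain groups C_0 ≅ Z^9, C_1 ≅ Z^27, C_2 ≅ Z^18.

∂_1: C_1 → C_0 maps an edge to its endpoints' difference, ∂[p,q] = q − p. For instance
  ∂BL = L − B.
This gives a 9×27 integer matrix of rank 8; reducing to Smith normal form yields diagonal entries (1,1,1,1,1,1,1,1).

The boundary map ∂_2: C_2 → C_1 maps a triangle to the signed sum of its edges. For instance
  ∂DGM = GM − DM + DG,
  ∂ABM = BM − AM + AB.
The resulting 27×18 matrix has rank 17, and its Smith normal form has invariant factors (1,1,1,1,1,1,1,1,1,1,1,1,1,1,1,1,1).

Now H_k = ker ∂_k / im ∂_{k+1}, so:

  H_0: rank C_0 − rank ∂_1 = 9 − 8 = 1, and the invariant factors of ∂_1 are all 1, so H_0 = Z.
  H_1: rank ker ∂_1 − rank ∂_2 = (27 − 8) − 17 = 2, and the invariant factors of ∂_2 are all 1, so H_1 = Z^2.
  H_2: rank ker ∂_2 − rank ∂_3 = (18 − 17) − 0 = 1, and there is no ∂_3, so H_2 = Z.

As a check, the Euler characteristic is 9 − 27 + 18 = 0, which agrees with 1 − 2 + 1 = 0.
(K is a triangulation of the torus T^2.)

H_0 = Z,  H_1 = Z^2,  H_2 = Z.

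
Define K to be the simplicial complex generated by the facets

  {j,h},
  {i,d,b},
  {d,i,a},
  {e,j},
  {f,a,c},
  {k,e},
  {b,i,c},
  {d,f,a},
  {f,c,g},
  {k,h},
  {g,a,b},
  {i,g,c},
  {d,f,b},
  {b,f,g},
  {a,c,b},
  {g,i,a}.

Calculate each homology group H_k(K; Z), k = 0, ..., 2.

Take the total order a < b < c < d < e < f < g < h < i < j < k on the vertex set. Then K (dimension 2) consists of the simplices:

  0-simplices (11): a, b, c, d, e, f, g, h, i, j, k
  1-simplices (22): ab, ac, ad, af, ag, ai, bc, bd, bf, bg, bi, cf, cg, ci, df, di, ej, ek, fg, gi, hj, hk
  2-simplices (12): abc, abg, acf, adf, adi, agi, bci, bdf, bdi, bfg, cfg, cgi

giving chain groups C_0 ≅ Z^11, C_1 ≅ Z^22, C_2 ≅ Z^12.

Boundary ∂_1: C_1 → C_0 is given by ∂[p,q] = [q] − [p].
The resulting 11×22 matrix has rank 9, and its Smith normal form has invariant factors (1,1,1,1,1,1,1,1,1).

The boundary map ∂_2: C_2 → C_1 acts by ∂[p,q,r] = [q,r] − [p,r] + [p,q]. For instance
  ∂cfg = fg − cg + cf,
  ∂cgi = gi − ci + cg.
As a 22×12 matrix over Z this has rank 12, with invariant factors (1,1,1,1,1,1,1,1,1,1,1,2).

From H_k ≅ ker(∂_k) / im(∂_{k+1}) we obtain:

  H_0: rank C_0 − rank ∂_1 = 11 − 9 = 2, and the invariant factors of ∂_1 are all 1, so H_0 = Z^2.
  H_1: rank ker ∂_1 − rank ∂_2 = (22 − 9) − 12 = 1, and ∂_2 has invariant factor 2 > 1, so H_1 = Z ⊕ Z/2Z.
  H_2: rank ker ∂_2 − rank ∂_3 = (12 − 12) − 0 = 0, and there is no ∂_3, so H_2 = 0.

As a check, the Euler characteristic is 11 − 22 + 12 = 1, which agrees with 2 − 1 + 0 = 1.

H_0 ≅ Z^2,  H_1 ≅ Z ⊕ Z/2Z,  H_2 = 0.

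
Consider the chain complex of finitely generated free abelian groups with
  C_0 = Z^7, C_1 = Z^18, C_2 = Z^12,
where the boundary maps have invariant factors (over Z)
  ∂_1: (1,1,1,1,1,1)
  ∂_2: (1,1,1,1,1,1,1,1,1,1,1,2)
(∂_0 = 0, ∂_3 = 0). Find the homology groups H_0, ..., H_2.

H_0: b_0 = 7 − 0 − 6 = 1; torsion from ∂_1 factors > 1: none. So H_0 ≅ Z.
H_1: b_1 = 18 − 6 − 12 = 0; torsion from ∂_2 factors > 1: [2]. So H_1 ≅ Z/2Z.
H_2: b_2 = 12 − 12 − 0 = 0; torsion from ∂_3 factors > 1: none. So H_2 ≅ 0.

H_0 ≅ Z,  H_1 ≅ Z/2Z,  H_2 = 0.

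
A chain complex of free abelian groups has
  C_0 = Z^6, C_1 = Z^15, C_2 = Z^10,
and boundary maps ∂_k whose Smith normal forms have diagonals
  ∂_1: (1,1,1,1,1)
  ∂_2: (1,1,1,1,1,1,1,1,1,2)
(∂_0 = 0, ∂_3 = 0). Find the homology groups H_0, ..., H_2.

H_0 = Z,  H_1 = Z/2Z,  H_2 = 0.

H_0: b_0 = 6 − 0 − 5 = 1; torsion from ∂_1 factors > 1: none. So H_0 = Z.
H_1: b_1 = 15 − 5 − 10 = 0; torsion from ∂_2 factors > 1: [2]. So H_1 = Z/2Z.
H_2: b_2 = 10 − 10 − 0 = 0; torsion from ∂_3 factors > 1: none. So H_2 = 0.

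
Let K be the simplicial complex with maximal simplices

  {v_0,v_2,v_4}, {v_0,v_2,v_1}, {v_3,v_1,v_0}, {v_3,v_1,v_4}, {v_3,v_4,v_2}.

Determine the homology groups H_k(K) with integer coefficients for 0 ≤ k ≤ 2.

Take the total order v_0 < v_1 < v_2 < v_3 < v_4 on the vertex set. Then K (dimension 2) consists of the simplices:

  0-simplices (5): [v_0], [v_1], [v_2], [v_3], [v_4]
  1-simplices (10): [v_0,v_1], [v_0,v_2], [v_0,v_3], [v_0,v_4], [v_1,v_2], [v_1,v_3], [v_1,v_4], [v_2,v_3], [v_2,v_4], [v_3,v_4]
  2-simplices (5): [v_0,v_1,v_2], [v_0,v_1,v_3], [v_0,v_2,v_4], [v_1,v_3,v_4], [v_2,v_3,v_4]

so the chain groups are C_0 ≅ Z^5, C_1 ≅ Z^10, C_2 ≅ Z^5.

Boundary ∂_1: C_1 → C_0 is given by ∂[p,q] = [q] − [p]. For instance
  ∂[v_2,v_3] = [v_3] − [v_2].
As a 5×10 matrix over Z this has rank 4, with invariant factors (1,1,1,1).

The boundary map ∂_2: C_2 → C_1 maps a triangle to the signed sum of its edges. For instance
  ∂[v_0,v_1,v_2] = [v_1,v_2] − [v_0,v_2] + [v_0,v_1],
  ∂[v_1,v_3,v_4] = [v_3,v_4] − [v_1,v_4] + [v_1,v_3].
The resulting 10×5 matrix has rank 5, and its Smith normal form has invariant factors (1,1,1,1,1).

Reading off H_k = ker ∂_k / im ∂_{k+1}:

  H_0: rank C_0 − rank ∂_1 = 5 − 4 = 1, and the invariant factors of ∂_1 are all 1, so H_0 ≅ Z.
  H_1: rank ker ∂_1 − rank ∂_2 = (10 − 4) − 5 = 1, and the invariant factors of ∂_2 are all 1, so H_1 ≅ Z.
  H_2: rank ker ∂_2 − rank ∂_3 = (5 − 5) − 0 = 0, and there is no ∂_3, so H_2 ≅ 0.

As a check, the Euler characteristic is 5 − 10 + 5 = 0, which agrees with 1 − 1 + 0 = 0.

H_0 ≅ Z,  H_1 ≅ Z,  H_2 = 0.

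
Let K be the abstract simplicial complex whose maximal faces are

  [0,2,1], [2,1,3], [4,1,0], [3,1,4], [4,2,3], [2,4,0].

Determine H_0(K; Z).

Fix the vertex order 0 < 1 < 2 < 3 < 4 and write every simplex with vertices in increasing order. Then dim K = 2 and the simplices of K are:

  0-simplices (5): [0], [1], [2], [3], [4]
  1-simplices (9): [0,1], [0,2], [0,4], [1,2], [1,3], [1,4], [2,3], [2,4], [3,4]
  2-simplices (6): [0,1,2], [0,1,4], [0,2,4], [1,2,3], [1,3,4], [2,3,4]

so the chain groups are C_0 ≅ Z^5, C_1 ≅ Z^9, C_2 ≅ Z^6.

∂_1: C_1 → C_0 sends each edge [p,q] (with p < q) to q − p. For instance
  ∂[0,4] = [4] − [0].
The 5×9 boundary matrix has rank 4 and Smith normal form diag(1,1,1,1).

∂_2: C_2 → C_1 maps a triangle to the signed sum of its edges. For instance
  ∂[1,3,4] = [3,4] − [1,4] + [1,3],
  ∂[0,2,4] = [2,4] − [0,4] + [0,2].
The resulting 9×6 matrix has rank 5, and its Smith normal form has invariant factors (1,1,1,1,1).

Reading off H_k = ker ∂_k / im ∂_{k+1}:

  H_0: rank C_0 − rank ∂_1 = 5 − 4 = 1, and the invariant factors of ∂_1 are all 1, so H_0 = Z.

(K is a triangulation of the 2-sphere S^2.)

H_0 = Z.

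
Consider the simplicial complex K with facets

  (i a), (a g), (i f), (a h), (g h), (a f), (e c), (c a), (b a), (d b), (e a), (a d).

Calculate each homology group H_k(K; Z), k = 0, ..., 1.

Fix the vertex order a < b < c < d < e < f < g < h < i and write every simplex with vertices in increasing order. Then dim K = 1 and the simplices of K are:

  0-simplices (9): a, b, c, d, e, f, g, h, i
  1-simplices (12): ab, ac, ad, ae, af, ag, ah, ai, bd, ce, fi, gh

so the chain groups are C_0 ≅ Z^9, C_1 ≅ Z^12.

The boundary map ∂_1: C_1 → C_0 is given by ∂[p,q] = [q] − [p]. For instance
  ∂bd = d − b.
As a 9×12 matrix over Z this has rank 8, with invariant factors (1,1,1,1,1,1,1,1).

Computing H_k = (kernel of ∂_k) / (image of ∂_{k+1}):

  H_0: rank C_0 − rank ∂_1 = 9 − 8 = 1, and the invariant factors of ∂_1 are all 1, so H_0 ≅ Z.
  H_1: rank ker ∂_1 − rank ∂_2 = (12 − 8) − 0 = 4, and there is no ∂_2, so H_1 ≅ Z^4.

H_0 = Z,  H_1 = Z^4.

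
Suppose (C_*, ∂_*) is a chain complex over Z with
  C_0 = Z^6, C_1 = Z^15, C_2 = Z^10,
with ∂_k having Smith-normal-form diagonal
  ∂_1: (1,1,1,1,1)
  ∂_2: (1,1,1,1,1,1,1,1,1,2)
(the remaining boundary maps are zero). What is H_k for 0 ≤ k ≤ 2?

H_0: b_0 = 6 − 0 − 5 = 1; torsion from ∂_1 factors > 1: none. So H_0 ≅ Z.
H_1: b_1 = 15 − 5 − 10 = 0; torsion from ∂_2 factors > 1: [2]. So H_1 ≅ Z/2Z.
H_2: b_2 = 10 − 10 − 0 = 0; torsion from ∂_3 factors > 1: none. So H_2 ≅ 0.

H_0 ≅ Z,  H_1 ≅ Z/2Z,  H_2 = 0.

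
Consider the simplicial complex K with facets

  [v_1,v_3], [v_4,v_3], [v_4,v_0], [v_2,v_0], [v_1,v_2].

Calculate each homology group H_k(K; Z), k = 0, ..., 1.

H_0 = Z,  H_1 = Z.

Take the total order v_0 < v_1 < v_2 < v_3 < v_4 on the vertex set. Then K (dimension 1) consists of the simplices:

  0-simplices (5): [v_0], [v_1], [v_2], [v_3], [v_4]
  1-simplices (5): [v_0,v_2], [v_0,v_4], [v_1,v_2], [v_1,v_3], [v_3,v_4]

giving chain groups C_0 ≅ Z^5, C_1 ≅ Z^5.

∂_1: C_1 → C_0 is given by ∂[p,q] = [q] − [p].
This gives a 5×5 integer matrix of rank 4; reducing to Smith normal form yields diagonal entries (1,1,1,1).

Now H_k = ker ∂_k / im ∂_{k+1}, so:

  H_0: rank C_0 − rank ∂_1 = 5 − 4 = 1, and the invariant factors of ∂_1 are all 1, so H_0 = Z.
  H_1: rank ker ∂_1 − rank ∂_2 = (5 − 4) − 0 = 1, and there is no ∂_2, so H_1 = Z.

(K is a triangulation of the circle S^1.)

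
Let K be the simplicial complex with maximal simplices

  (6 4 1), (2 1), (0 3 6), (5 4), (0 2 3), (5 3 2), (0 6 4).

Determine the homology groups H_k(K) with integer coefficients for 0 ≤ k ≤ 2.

H_0 = Z,  H_1 = Z^2,  H_2 = 0.

Order the vertices as 0 < 1 < 2 < 3 < 4 < 5 < 6. Listing each simplex with vertices in this order, K has dimension 2 with simplices:

  0-simplices (7): [0], [1], [2], [3], [4], [5], [6]
  1-simplices (13): [0,2], [0,3], [0,4], [0,6], [1,2], [1,4], [1,6], [2,3], [2,5], [3,5], [3,6], [4,5], [4,6]
  2-simplices (5): [0,2,3], [0,3,6], [0,4,6], [1,4,6], [2,3,5]

giving chain groups C_0 ≅ Z^7, C_1 ≅ Z^13, C_2 ≅ Z^5.

The boundary map ∂_1: C_1 → C_0 sends each edge [p,q] (with p < q) to q − p. For instance
  ∂[0,2] = [2] − [0].
The resulting 7×13 matrix has rank 6, and its Smith normal form has invariant factors (1,1,1,1,1,1).

∂_2: C_2 → C_1 sends each 2-simplex [p,q,r] to [q,r] − [p,r] + [p,q]. For instance
  ∂[0,3,6] = [3,6] − [0,6] + [0,3],
  ∂[0,2,3] = [2,3] − [0,3] + [0,2].
This gives a 13×5 integer matrix of rank 5; reducing to Smith normal form yields diagonal entries (1,1,1,1,1).

From H_k ≅ ker(∂_k) / im(∂_{k+1}) we obtain:

  H_0: rank C_0 − rank ∂_1 = 7 − 6 = 1, and the invariant factors of ∂_1 are all 1, so H_0 = Z.
  H_1: rank ker ∂_1 − rank ∂_2 = (13 − 6) − 5 = 2, and the invariant factors of ∂_2 are all 1, so H_1 = Z^2.
  H_2: rank ker ∂_2 − rank ∂_3 = (5 − 5) − 0 = 0, and there is no ∂_3, so H_2 = 0.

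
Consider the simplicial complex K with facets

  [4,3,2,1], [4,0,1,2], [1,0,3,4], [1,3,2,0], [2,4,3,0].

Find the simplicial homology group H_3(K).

Fix the vertex order 0 < 1 < 2 < 3 < 4 and write every simplex with vertices in increasing order. Then dim K = 3 and the simplices of K are:

  0-simplices (5): [0], [1], [2], [3], [4]
  1-simplices (10): [0,1], [0,2], [0,3], [0,4], [1,2], [1,3], [1,4], [2,3], [2,4], [3,4]
  2-simplices (10): [0,1,2], [0,1,3], [0,1,4], [0,2,3], [0,2,4], [0,3,4], [1,2,3], [1,2,4], [1,3,4], [2,3,4]
  3-simplices (5): [0,1,2,3], [0,1,2,4], [0,1,3,4], [0,2,3,4], [1,2,3,4]

giving chain groups C_0 ≅ Z^5, C_1 ≅ Z^10, C_2 ≅ Z^10, C_3 ≅ Z^5.

∂_1: C_1 → C_0 is given by ∂[p,q] = [q] − [p]. For instance
  ∂[2,4] = [4] − [2].
The resulting 5×10 matrix has rank 4, and its Smith normal form has invariant factors (1,1,1,1).

∂_2: C_2 → C_1 maps a triangle to the signed sum of its edges. For instance
  ∂[1,2,4] = [2,4] − [1,4] + [1,2],
  ∂[2,3,4] = [3,4] − [2,4] + [2,3].
The 10×10 boundary matrix has rank 6 and Smith normal form diag(1,1,1,1,1,1).

∂_3: C_3 → C_2 sends each 3-simplex σ to the alternating sum Σ_i (−1)^i (σ with its i-th vertex removed). For instance
  ∂[0,1,3,4] = [1,3,4] − [0,3,4] + [0,1,4] − [0,1,3],
  ∂[0,1,2,4] = [1,2,4] − [0,2,4] + [0,1,4] − [0,1,2].
The resulting 10×5 matrix has rank 4, and its Smith normal form has invariant factors (1,1,1,1).

From H_k ≅ ker(∂_k) / im(∂_{k+1}) we obtain:

  H_3: rank ker ∂_3 − rank ∂_4 = (5 − 4) − 0 = 1, and there is no ∂_4, so H_3 ≅ Z.

(K is a triangulation of the 3-sphere S^3.)

H_3 ≅ Z.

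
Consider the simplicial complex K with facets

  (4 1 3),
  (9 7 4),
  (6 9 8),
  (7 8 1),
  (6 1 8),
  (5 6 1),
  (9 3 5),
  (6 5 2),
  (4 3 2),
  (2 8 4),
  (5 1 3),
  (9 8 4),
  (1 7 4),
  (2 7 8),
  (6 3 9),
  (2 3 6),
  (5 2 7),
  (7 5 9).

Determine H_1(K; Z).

Fix the vertex order 1 < 2 < 3 < 4 < 5 < 6 < 7 < 8 < 9 and write every simplex with vertices in increasing order. Then dim K = 2 and the simplices of K are:

  0-simplices (9): [1], [2], [3], [4], [5], [6], [7], [8], [9]
  1-simplices (27): (27 of them)
  2-simplices (18): [1,3,4], [1,3,5], [1,4,7], [1,5,6], [1,6,8], [1,7,8], [2,3,4], [2,3,6], [2,4,8], [2,5,6], [2,5,7], [2,7,8], [3,5,9], [3,6,9], [4,7,9], [4,8,9], [5,7,9], [6,8,9]

so the chain groups are C_0 ≅ Z^9, C_1 ≅ Z^27, C_2 ≅ Z^18.

∂_1: C_1 → C_0 maps an edge to its endpoints' difference, ∂[p,q] = q − p.
This gives a 9×27 integer matrix of rank 8; reducing to Smith normal form yields diagonal entries (1,1,1,1,1,1,1,1).

The boundary map ∂_2: C_2 → C_1 sends each 2-simplex [p,q,r] to [q,r] − [p,r] + [p,q]. For instance
  ∂[2,5,7] = [5,7] − [2,7] + [2,5],
  ∂[2,5,6] = [5,6] − [2,6] + [2,5].
This gives a 27×18 integer matrix of rank 18; reducing to Smith normal form yields diagonal entries (1,1,1,1,1,1,1,1,1,1,1,1,1,1,1,1,1,2).

Computing H_k = (kernel of ∂_k) / (image of ∂_{k+1}):

  H_1: rank ker ∂_1 − rank ∂_2 = (27 − 8) − 18 = 1, and ∂_2 has invariant factor 2 > 1, so H_1 ≅ Z ⊕ Z/2.

H_1 ≅ Z ⊕ Z/2.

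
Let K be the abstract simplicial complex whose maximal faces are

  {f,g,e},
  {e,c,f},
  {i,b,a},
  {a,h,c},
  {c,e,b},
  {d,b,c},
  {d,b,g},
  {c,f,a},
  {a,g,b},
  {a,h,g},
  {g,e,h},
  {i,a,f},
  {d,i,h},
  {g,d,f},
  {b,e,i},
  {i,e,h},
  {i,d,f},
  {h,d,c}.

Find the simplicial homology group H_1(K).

H_1 ≅ Z^2.

K has 9 vertices, 27 edges, 18 triangles.
rank ∂_1 = 8, rank ∂_2 = 17 ⇒ b_1 = 27 − 8 − 17 = 2; all invariant factors of ∂_2 are 1 so no torsion. So H_1 ≅ Z^2.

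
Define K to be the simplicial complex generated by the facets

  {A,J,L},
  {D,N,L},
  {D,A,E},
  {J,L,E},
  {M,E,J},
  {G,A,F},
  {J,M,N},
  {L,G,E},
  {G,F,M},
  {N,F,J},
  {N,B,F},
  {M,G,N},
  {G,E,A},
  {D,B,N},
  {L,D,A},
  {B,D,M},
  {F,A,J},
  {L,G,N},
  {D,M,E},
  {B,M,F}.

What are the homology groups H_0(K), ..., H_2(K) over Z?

K has 10 vertices, 30 edges, 20 triangles.
rank ∂_0 = 0, rank ∂_1 = 9 ⇒ b_0 = 10 − 0 − 9 = 1; all invariant factors of ∂_1 are 1 so no torsion. So H_0 = Z.
rank ∂_1 = 9, rank ∂_2 = 20 ⇒ b_1 = 30 − 9 − 20 = 1; ∂_2 has invariant factor(s) [2] giving torsion. So H_1 = Z ⊕ Z/2.
rank ∂_2 = 20, rank ∂_3 = 0 ⇒ b_2 = 20 − 20 − 0 = 0. So H_2 = 0.

H_0 = Z,  H_1 = Z ⊕ Z/2,  H_2 = 0.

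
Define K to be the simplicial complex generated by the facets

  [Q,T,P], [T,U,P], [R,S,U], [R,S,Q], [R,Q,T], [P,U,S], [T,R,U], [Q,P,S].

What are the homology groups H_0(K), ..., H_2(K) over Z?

H_0 ≅ Z,  H_1 = 0,  H_2 ≅ Z.

Take the total order P < Q < R < S < T < U on the vertex set. Then K (dimension 2) consists of the simplices:

  0-simplices (6): P, Q, R, S, T, U
  1-simplices (12): PQ, PS, PT, PU, QR, QS, QT, RS, RT, RU, SU, TU
  2-simplices (8): PQS, PQT, PSU, PTU, QRS, QRT, RSU, RTU

so the chain groups are C_0 ≅ Z^6, C_1 ≅ Z^12, C_2 ≅ Z^8.

The boundary map ∂_1: C_1 → C_0 maps an edge to its endpoints' difference, ∂[p,q] = q − p.
This gives a 6×12 integer matrix of rank 5; reducing to Smith normal form yields diagonal entries (1,1,1,1,1).

Boundary ∂_2: C_2 → C_1 sends each 2-simplex [p,q,r] to [q,r] − [p,r] + [p,q]. For instance
  ∂RTU = TU − RU + RT,
  ∂PQT = QT − PT + PQ.
The 12×8 boundary matrix has rank 7 and Smith normal form diag(1,1,1,1,1,1,1).

Reading off H_k = ker ∂_k / im ∂_{k+1}:

  H_0: rank C_0 − rank ∂_1 = 6 − 5 = 1, and the invariant factors of ∂_1 are all 1, so H_0 = Z.
  H_1: rank ker ∂_1 − rank ∂_2 = (12 − 5) − 7 = 0, and the invariant factors of ∂_2 are all 1, so H_1 = 0.
  H_2: rank ker ∂_2 − rank ∂_3 = (8 − 7) − 0 = 1, and there is no ∂_3, so H_2 = Z.

As a check, the Euler characteristic is 6 − 12 + 8 = 2, which agrees with 1 − 0 + 1 = 2.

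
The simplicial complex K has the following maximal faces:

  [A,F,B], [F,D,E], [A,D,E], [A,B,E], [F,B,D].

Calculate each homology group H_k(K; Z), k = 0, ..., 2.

Take the total order A < B < D < E < F on the vertex set. Then K (dimension 2) consists of the simplices:

  0-simplices (5): A, B, D, E, F
  1-simplices (10): AB, AD, AE, AF, BD, BE, BF, DE, DF, EF
  2-simplices (5): ABE, ABF, ADE, BDF, DEF

so the chain groups are C_0 ≅ Z^5, C_1 ≅ Z^10, C_2 ≅ Z^5.

∂_1: C_1 → C_0 is given by ∂[p,q] = [q] − [p]. For instance
  ∂DF = F − D.
As a 5×10 matrix over Z this has rank 4, with invariant factors (1,1,1,1).

The boundary map ∂_2: C_2 → C_1 acts by ∂[p,q,r] = [q,r] − [p,r] + [p,q]. For instance
  ∂DEF = EF − DF + DE,
  ∂ABF = BF − AF + AB.
This gives a 10×5 integer matrix of rank 5; reducing to Smith normal form yields diagonal entries (1,1,1,1,1).

Reading off H_k = ker ∂_k / im ∂_{k+1}:

  H_0: rank C_0 − rank ∂_1 = 5 − 4 = 1, and the invariant factors of ∂_1 are all 1, so H_0 = Z.
  H_1: rank ker ∂_1 − rank ∂_2 = (10 − 4) − 5 = 1, and the invariant factors of ∂_2 are all 1, so H_1 = Z.
  H_2: rank ker ∂_2 − rank ∂_3 = (5 − 5) − 0 = 0, and there is no ∂_3, so H_2 = 0.

H_0 = Z,  H_1 = Z,  H_2 = 0.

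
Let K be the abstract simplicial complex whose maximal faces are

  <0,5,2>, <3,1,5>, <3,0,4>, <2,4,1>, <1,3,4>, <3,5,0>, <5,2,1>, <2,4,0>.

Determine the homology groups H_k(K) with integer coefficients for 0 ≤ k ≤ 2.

Fix the vertex order 0 < 1 < 2 < 3 < 4 < 5 and write every simplex with vertices in increasing order. Then dim K = 2 and the simplices of K are:

  0-simplices (6): [0], [1], [2], [3], [4], [5]
  1-simplices (12): [0,2], [0,3], [0,4], [0,5], [1,2], [1,3], [1,4], [1,5], [2,4], [2,5], [3,4], [3,5]
  2-simplices (8): [0,2,4], [0,2,5], [0,3,4], [0,3,5], [1,2,4], [1,2,5], [1,3,4], [1,3,5]

Hence C_0 ≅ Z^6, C_1 ≅ Z^12, C_2 ≅ Z^8.

Boundary ∂_1: C_1 → C_0 maps an edge to its endpoints' difference, ∂[p,q] = q − p. For instance
  ∂[3,5] = [5] − [3].
The 6×12 boundary matrix has rank 5 and Smith normal form diag(1,1,1,1,1).

Boundary ∂_2: C_2 → C_1 acts by ∂[p,q,r] = [q,r] − [p,r] + [p,q]. For instance
  ∂[1,3,5] = [3,5] − [1,5] + [1,3],
  ∂[0,3,5] = [3,5] − [0,5] + [0,3].
The 12×8 boundary matrix has rank 7 and Smith normal form diag(1,1,1,1,1,1,1).

Reading off H_k = ker ∂_k / im ∂_{k+1}:

  H_0: rank C_0 − rank ∂_1 = 6 − 5 = 1, and the invariant factors of ∂_1 are all 1, so H_0 ≅ Z.
  H_1: rank ker ∂_1 − rank ∂_2 = (12 − 5) − 7 = 0, and the invariant factors of ∂_2 are all 1, so H_1 ≅ 0.
  H_2: rank ker ∂_2 − rank ∂_3 = (8 − 7) − 0 = 1, and there is no ∂_3, so H_2 ≅ Z.

(K is a triangulation of the 2-sphere S^2.)

H_0 ≅ Z,  H_1 = 0,  H_2 ≅ Z.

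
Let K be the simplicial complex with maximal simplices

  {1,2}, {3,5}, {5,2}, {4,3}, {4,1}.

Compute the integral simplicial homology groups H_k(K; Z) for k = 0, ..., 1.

Order the vertices as 1 < 2 < 3 < 4 < 5. Listing each simplex with vertices in this order, K has dimension 1 with simplices:

  0-simplices (5): [1], [2], [3], [4], [5]
  1-simplices (5): [1,2], [1,4], [2,5], [3,4], [3,5]

Hence C_0 ≅ Z^5, C_1 ≅ Z^5.

Boundary ∂_1: C_1 → C_0 is given by ∂[p,q] = [q] − [p]. For instance
  ∂[1,2] = [2] − [1].
The 5×5 boundary matrix has rank 4 and Smith normal form diag(1,1,1,1).

From H_k ≅ ker(∂_k) / im(∂_{k+1}) we obtain:

  H_0: rank C_0 − rank ∂_1 = 5 − 4 = 1, and the invariant factors of ∂_1 are all 1, so H_0 = Z.
  H_1: rank ker ∂_1 − rank ∂_2 = (5 − 4) − 0 = 1, and there is no ∂_2, so H_1 = Z.

(K is a triangulation of the circle S^1.)

H_0 = Z,  H_1 = Z.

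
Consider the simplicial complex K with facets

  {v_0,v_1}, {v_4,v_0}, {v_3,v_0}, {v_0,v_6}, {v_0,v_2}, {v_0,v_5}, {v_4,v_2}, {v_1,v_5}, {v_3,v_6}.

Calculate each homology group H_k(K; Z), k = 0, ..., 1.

H_0 = Z,  H_1 = Z^3.

Order the vertices as v_0 < v_1 < v_2 < v_3 < v_4 < v_5 < v_6. Listing each simplex with vertices in this order, K has dimension 1 with simplices:

  0-simplices (7): [v_0], [v_1], [v_2], [v_3], [v_4], [v_5], [v_6]
  1-simplices (9): [v_0,v_1], [v_0,v_2], [v_0,v_3], [v_0,v_4], [v_0,v_5], [v_0,v_6], [v_1,v_5], [v_2,v_4], [v_3,v_6]

giving chain groups C_0 ≅ Z^7, C_1 ≅ Z^9.

∂_1: C_1 → C_0 is given by ∂[p,q] = [q] − [p].
The resulting 7×9 matrix has rank 6, and its Smith normal form has invariant factors (1,1,1,1,1,1).

Reading off H_k = ker ∂_k / im ∂_{k+1}:

  H_0: rank C_0 − rank ∂_1 = 7 − 6 = 1, and the invariant factors of ∂_1 are all 1, so H_0 ≅ Z.
  H_1: rank ker ∂_1 − rank ∂_2 = (9 − 6) − 0 = 3, and there is no ∂_2, so H_1 ≅ Z^3.

As a check, the Euler characteristic is 7 − 9 = -2, which agrees with 1 − 3 = -2.
(K is a triangulation of a wedge of 3 circles.)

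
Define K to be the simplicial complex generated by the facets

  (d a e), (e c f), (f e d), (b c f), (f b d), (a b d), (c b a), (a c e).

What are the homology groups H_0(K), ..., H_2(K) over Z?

H_0 ≅ Z,  H_1 = 0,  H_2 ≅ Z.

Fix the vertex order a < b < c < d < e < f and write every simplex with vertices in increasing order. Then dim K = 2 and the simplices of K are:

  0-simplices (6): a, b, c, d, e, f
  1-simplices (12): ab, ac, ad, ae, bc, bd, bf, ce, cf, de, df, ef
  2-simplices (8): abc, abd, ace, ade, bcf, bdf, cef, def

giving chain groups C_0 ≅ Z^6, C_1 ≅ Z^12, C_2 ≅ Z^8.

The boundary map ∂_1: C_1 → C_0 sends each edge [p,q] (with p < q) to q − p. For instance
  ∂bd = d − b.
As a 6×12 matrix over Z this has rank 5, with invariant factors (1,1,1,1,1).

∂_2: C_2 → C_1 maps a triangle to the signed sum of its edges. For instance
  ∂def = ef − df + de,
  ∂abd = bd − ad + ab.
The resulting 12×8 matrix has rank 7, and its Smith normal form has invariant factors (1,1,1,1,1,1,1).

Computing H_k = (kernel of ∂_k) / (image of ∂_{k+1}):

  H_0: rank C_0 − rank ∂_1 = 6 − 5 = 1, and the invariant factors of ∂_1 are all 1, so H_0 = Z.
  H_1: rank ker ∂_1 − rank ∂_2 = (12 − 5) − 7 = 0, and the invariant factors of ∂_2 are all 1, so H_1 = 0.
  H_2: rank ker ∂_2 − rank ∂_3 = (8 − 7) − 0 = 1, and there is no ∂_3, so H_2 = Z.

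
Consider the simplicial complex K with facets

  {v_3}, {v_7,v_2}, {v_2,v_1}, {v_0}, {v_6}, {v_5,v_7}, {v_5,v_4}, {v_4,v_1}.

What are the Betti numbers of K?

b_0 = 4, b_1 = 1.

Take the total order v_0 < v_1 < v_2 < v_3 < v_4 < v_5 < v_6 < v_7 on the vertex set. Then K (dimension 1) consists of the simplices:

  0-simplices (8): [v_0], [v_1], [v_2], [v_3], [v_4], [v_5], [v_6], [v_7]
  1-simplices (5): [v_1,v_2], [v_1,v_4], [v_2,v_7], [v_4,v_5], [v_5,v_7]

giving chain groups C_0 ≅ Z^8, C_1 ≅ Z^5.

Boundary ∂_1: C_1 → C_0 maps an edge to its endpoints' difference, ∂[p,q] = q − p.
This gives a 8×5 integer matrix of rank 4; reducing to Smith normal form yields diagonal entries (1,1,1,1).

From H_k ≅ ker(∂_k) / im(∂_{k+1}) we obtain:

  H_0: rank C_0 − rank ∂_1 = 8 − 4 = 4, and the invariant factors of ∂_1 are all 1, so H_0 = Z^4.
  H_1: rank ker ∂_1 − rank ∂_2 = (5 − 4) − 0 = 1, and there is no ∂_2, so H_1 = Z.

(K is a triangulation of the disjoint union of the circle S^1 and a set of 3 points.)

Hence the Betti numbers are b_0 = 4, b_1 = 1.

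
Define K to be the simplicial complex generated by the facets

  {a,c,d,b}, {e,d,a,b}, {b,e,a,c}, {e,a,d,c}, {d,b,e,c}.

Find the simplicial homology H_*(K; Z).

H_0 = Z,  H_1 = 0,  H_2 = 0,  H_3 = Z.

K has 5 vertices, 10 edges, 10 triangles, 5 3-simplices.
rank ∂_0 = 0, rank ∂_1 = 4 ⇒ b_0 = 5 − 0 − 4 = 1; all invariant factors of ∂_1 are 1 so no torsion. So H_0 ≅ Z.
rank ∂_1 = 4, rank ∂_2 = 6 ⇒ b_1 = 10 − 4 − 6 = 0; all invariant factors of ∂_2 are 1 so no torsion. So H_1 ≅ 0.
rank ∂_2 = 6, rank ∂_3 = 4 ⇒ b_2 = 10 − 6 − 4 = 0; all invariant factors of ∂_3 are 1 so no torsion. So H_2 ≅ 0.
rank ∂_3 = 4, rank ∂_4 = 0 ⇒ b_3 = 5 − 4 − 0 = 1. So H_3 ≅ Z.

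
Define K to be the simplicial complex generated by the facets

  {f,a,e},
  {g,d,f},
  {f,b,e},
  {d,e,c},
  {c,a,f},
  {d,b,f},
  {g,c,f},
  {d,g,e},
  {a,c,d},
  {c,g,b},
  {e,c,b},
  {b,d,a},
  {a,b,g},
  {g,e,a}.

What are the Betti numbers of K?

b_0 = 1, b_1 = 2, b_2 = 1.

Fix the vertex order a < b < c < d < e < f < g and write every simplex with vertices in increasing order. Then dim K = 2 and the simplices of K are:

  0-simplices (7): a, b, c, d, e, f, g
  1-simplices (21): ab, ac, ad, ae, af, ag, bc, bd, be, bf, bg, cd, ce, cf, cg, de, df, dg, ef, eg, fg
  2-simplices (14): abd, abg, acd, acf, aef, aeg, bce, bcg, bdf, bef, cde, cfg, deg, dfg

so the chain groups are C_0 ≅ Z^7, C_1 ≅ Z^21, C_2 ≅ Z^14.

∂_1: C_1 → C_0 maps an edge to its endpoints' difference, ∂[p,q] = q − p.
The resulting 7×21 matrix has rank 6, and its Smith normal form has invariant factors (1,1,1,1,1,1).

Boundary ∂_2: C_2 → C_1 sends each 2-simplex [p,q,r] to [q,r] − [p,r] + [p,q]. For instance
  ∂acd = cd − ad + ac,
  ∂cde = de − ce + cd.
This gives a 21×14 integer matrix of rank 13; reducing to Smith normal form yields diagonal entries (1,1,1,1,1,1,1,1,1,1,1,1,1).

Now H_k = ker ∂_k / im ∂_{k+1}, so:

  H_0: rank C_0 − rank ∂_1 = 7 − 6 = 1, and the invariant factors of ∂_1 are all 1, so H_0 ≅ Z.
  H_1: rank ker ∂_1 − rank ∂_2 = (21 − 6) − 13 = 2, and the invariant factors of ∂_2 are all 1, so H_1 ≅ Z^2.
  H_2: rank ker ∂_2 − rank ∂_3 = (14 − 13) − 0 = 1, and there is no ∂_3, so H_2 ≅ Z.

As a check, the Euler characteristic is 7 − 21 + 14 = 0, which agrees with 1 − 2 + 1 = 0.

Hence the Betti numbers are b_0 = 1, b_1 = 2, b_2 = 1.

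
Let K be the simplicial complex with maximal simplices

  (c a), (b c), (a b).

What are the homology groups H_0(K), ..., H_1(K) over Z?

H_0 ≅ Z,  H_1 ≅ Z.

Take the total order a < b < c on the vertex set. Then K (dimension 1) consists of the simplices:

  0-simplices (3): a, b, c
  1-simplices (3): ab, ac, bc

giving chain groups C_0 ≅ Z^3, C_1 ≅ Z^3.

The boundary map ∂_1: C_1 → C_0 is given by ∂[p,q] = [q] − [p]. For instance
  ∂bc = c − b.
As a 3×3 matrix over Z this has rank 2, with invariant factors (1,1).

Now H_k = ker ∂_k / im ∂_{k+1}, so:

  H_0: rank C_0 − rank ∂_1 = 3 − 2 = 1, and the invariant factors of ∂_1 are all 1, so H_0 = Z.
  H_1: rank ker ∂_1 − rank ∂_2 = (3 − 2) − 0 = 1, and there is no ∂_2, so H_1 = Z.

(K is a triangulation of the circle S^1.)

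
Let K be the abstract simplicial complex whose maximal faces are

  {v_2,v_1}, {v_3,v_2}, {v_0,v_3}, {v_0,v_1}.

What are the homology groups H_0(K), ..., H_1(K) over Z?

H_0 = Z,  H_1 = Z.

Fix the vertex order v_0 < v_1 < v_2 < v_3 and write every simplex with vertices in increasing order. Then dim K = 1 and the simplices of K are:

  0-simplices (4): [v_0], [v_1], [v_2], [v_3]
  1-simplices (4): [v_0,v_1], [v_0,v_3], [v_1,v_2], [v_2,v_3]

Hence C_0 ≅ Z^4, C_1 ≅ Z^4.

The boundary map ∂_1: C_1 → C_0 maps an edge to its endpoints' difference, ∂[p,q] = q − p. For instance
  ∂[v_1,v_2] = [v_2] − [v_1].
This gives a 4×4 integer matrix of rank 3; reducing to Smith normal form yields diagonal entries (1,1,1).

From H_k ≅ ker(∂_k) / im(∂_{k+1}) we obtain:

  H_0: rank C_0 − rank ∂_1 = 4 − 3 = 1, and the invariant factors of ∂_1 are all 1, so H_0 = Z.
  H_1: rank ker ∂_1 − rank ∂_2 = (4 − 3) − 0 = 1, and there is no ∂_2, so H_1 = Z.

As a check, the Euler characteristic is 4 − 4 = 0, which agrees with 1 − 1 = 0.
(K is a triangulation of the circle S^1.)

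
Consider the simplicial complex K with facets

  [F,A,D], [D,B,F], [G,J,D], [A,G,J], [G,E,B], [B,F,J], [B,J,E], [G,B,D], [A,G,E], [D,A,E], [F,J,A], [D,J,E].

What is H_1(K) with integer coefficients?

We work with the vertex ordering A < B < D < E < F < G < J. The simplices of K, each written with vertices in increasing order, are:

  0-simplices (7): A, B, D, E, F, G, J
  1-simplices (18): AD, AE, AF, AG, AJ, BD, BE, BF, BG, BJ, DE, DF, DG, DJ, EG, EJ, FJ, GJ
  2-simplices (12): ADE, ADF, AEG, AFJ, AGJ, BDF, BDG, BEG, BEJ, BFJ, DEJ, DGJ

so the chain groups are C_0 ≅ Z^7, C_1 ≅ Z^18, C_2 ≅ Z^12.

Boundary ∂_1: C_1 → C_0 maps an edge to its endpoints' difference, ∂[p,q] = q − p. For instance
  ∂AJ = J − A.
This gives a 7×18 integer matrix of rank 6; reducing to Smith normal form yields diagonal entries (1,1,1,1,1,1).

∂_2: C_2 → C_1 maps a triangle to the signed sum of its edges. For instance
  ∂BDF = DF − BF + BD,
  ∂DGJ = GJ − DJ + DG.
As a 18×12 matrix over Z this has rank 12, with invariant factors (1,1,1,1,1,1,1,1,1,1,1,2).

From H_k ≅ ker(∂_k) / im(∂_{k+1}) we obtain:

  H_1: rank ker ∂_1 − rank ∂_2 = (18 − 6) − 12 = 0, and ∂_2 has invariant factor 2 > 1, so H_1 = Z/2.

(K is a triangulation of the real projective plane RP^2.)

H_1 = Z/2.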